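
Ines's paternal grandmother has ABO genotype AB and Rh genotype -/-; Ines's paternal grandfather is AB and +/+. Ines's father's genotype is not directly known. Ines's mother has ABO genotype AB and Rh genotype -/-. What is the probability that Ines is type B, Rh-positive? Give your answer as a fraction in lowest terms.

Ines's father's ABO genotype from AB × AB: 1/4 AA, 1/2 AB, 1/4 BB.
Crossing each possibility with the mother AB and summing P(type B): 1/4·0 + 1/2·1/4 + 1/4·1/2 = 1/4.
Similarly for Rh via the father's Rh distribution: P(Rh+) = 1/2.
Independent loci: 1/4 × 1/2 = 1/8.

1/8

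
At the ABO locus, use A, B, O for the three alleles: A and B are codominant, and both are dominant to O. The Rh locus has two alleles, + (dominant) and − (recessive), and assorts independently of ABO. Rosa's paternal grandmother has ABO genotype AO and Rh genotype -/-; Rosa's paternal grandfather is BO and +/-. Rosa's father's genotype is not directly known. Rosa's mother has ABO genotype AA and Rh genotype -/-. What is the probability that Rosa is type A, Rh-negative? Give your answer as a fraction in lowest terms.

Rosa's father's ABO genotype from AO × BO: 1/4 AB, 1/4 AO, 1/4 BO, 1/4 OO.
Crossing each possibility with the mother AA and summing P(type A): 1/4·1/2 + 1/4·1 + 1/4·1/2 + 1/4·1 = 3/4.
Similarly for Rh via the father's Rh distribution: P(Rh-) = 3/4.
Independent loci: 3/4 × 3/4 = 9/16.

9/16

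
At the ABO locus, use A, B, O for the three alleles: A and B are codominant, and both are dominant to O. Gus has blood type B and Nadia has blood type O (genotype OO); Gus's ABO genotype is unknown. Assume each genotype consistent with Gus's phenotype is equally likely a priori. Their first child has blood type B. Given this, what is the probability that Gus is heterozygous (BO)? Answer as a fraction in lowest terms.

1/3

Possible genotypes: Gus ∈ {BB, BO}; Nadia ∈ {OO}.
Weight each parental genotype pair by prior × P(type-B child):
  BB × OO: posterior weight 2/3.
  BO × OO: posterior weight 1/3.
Sum the posterior weight over pairs where Gus is BO: 1/3.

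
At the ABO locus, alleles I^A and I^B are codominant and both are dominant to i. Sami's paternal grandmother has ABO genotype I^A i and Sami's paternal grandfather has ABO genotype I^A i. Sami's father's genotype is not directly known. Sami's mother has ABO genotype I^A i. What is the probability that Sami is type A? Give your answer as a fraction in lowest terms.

3/4

Sami's father's ABO genotype from I^A i × I^A i: 1/4 I^A I^A, 1/2 I^A i, 1/4 i i.
Crossing each possibility with the mother I^A i and summing P(type A): 1/4·1 + 1/2·3/4 + 1/4·1/2 = 3/4.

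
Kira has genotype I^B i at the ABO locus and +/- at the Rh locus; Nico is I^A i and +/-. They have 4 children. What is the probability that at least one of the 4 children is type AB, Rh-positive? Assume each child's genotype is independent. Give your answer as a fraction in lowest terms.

36975/65536

ABO cross I^B i × I^A i → 1/4 O, 1/4 A, 1/4 B, 1/4 AB.
Rh cross +/- × +/- → 3/4 Rh+, 1/4 Rh-; so P(type AB, Rh-positive) = 1/4 × 3/4 = 3/16 per child.
P(none) = (13/16)^4 = 28561/65536; P(at least one) = 1 − 28561/65536 = 36975/65536.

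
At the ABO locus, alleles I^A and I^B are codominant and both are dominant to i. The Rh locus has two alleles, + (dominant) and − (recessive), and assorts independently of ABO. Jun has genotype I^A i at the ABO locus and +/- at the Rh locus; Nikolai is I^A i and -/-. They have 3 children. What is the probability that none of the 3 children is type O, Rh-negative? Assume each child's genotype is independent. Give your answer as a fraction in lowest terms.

ABO cross I^A i × I^A i → 1/4 O, 3/4 A.
Rh cross +/- × -/- → 1/2 Rh+, 1/2 Rh-; so P(type O, Rh-negative) = 1/4 × 1/2 = 1/8 per child.
P(not type O, Rh-negative) = 7/8 for one child; (7/8)^3 = 343/512.

343/512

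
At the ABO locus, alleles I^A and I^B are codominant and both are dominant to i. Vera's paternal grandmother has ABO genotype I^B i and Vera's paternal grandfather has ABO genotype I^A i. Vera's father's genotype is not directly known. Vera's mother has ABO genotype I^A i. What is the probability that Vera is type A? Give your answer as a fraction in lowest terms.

Vera's father's ABO genotype from I^B i × I^A i: 1/4 I^A I^B, 1/4 I^A i, 1/4 I^B i, 1/4 i i.
Crossing each possibility with the mother I^A i and summing P(type A): 1/4·1/2 + 1/4·3/4 + 1/4·1/4 + 1/4·1/2 = 1/2.

1/2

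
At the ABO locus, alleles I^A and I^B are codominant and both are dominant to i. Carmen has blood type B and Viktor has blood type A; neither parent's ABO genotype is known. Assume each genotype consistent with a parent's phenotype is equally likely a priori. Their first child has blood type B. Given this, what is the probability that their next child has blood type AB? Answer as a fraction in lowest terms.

5/12

Possible genotypes: Carmen ∈ {I^B I^B, I^B i}; Viktor ∈ {I^A I^A, I^A i}.
Weight each parental genotype pair by prior × P(type-B child):
  I^B I^B × I^A i: posterior weight 2/3; P(next child type AB) = 1/2.
  I^B i × I^A i: posterior weight 1/3; P(next child type AB) = 1/4.
Weighted sum = 5/12.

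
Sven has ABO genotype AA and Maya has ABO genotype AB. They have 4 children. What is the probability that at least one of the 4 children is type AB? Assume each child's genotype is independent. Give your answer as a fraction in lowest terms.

15/16

ABO cross AA × AB → 1/2 A, 1/2 AB.
So P(type AB) = 1/2 per child.
P(none) = (1/2)^4 = 1/16; P(at least one) = 1 − 1/16 = 15/16.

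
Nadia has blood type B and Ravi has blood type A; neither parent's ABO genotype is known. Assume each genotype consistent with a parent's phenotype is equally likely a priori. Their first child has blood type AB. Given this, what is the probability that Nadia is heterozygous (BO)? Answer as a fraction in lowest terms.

Possible genotypes: Nadia ∈ {BB, BO}; Ravi ∈ {AA, AO}.
Weight each parental genotype pair by prior × P(type-AB child):
  BB × AA: posterior weight 4/9.
  BB × AO: posterior weight 2/9.
  BO × AA: posterior weight 2/9.
  BO × AO: posterior weight 1/9.
Sum the posterior weight over pairs where Nadia is BO: 1/3.

1/3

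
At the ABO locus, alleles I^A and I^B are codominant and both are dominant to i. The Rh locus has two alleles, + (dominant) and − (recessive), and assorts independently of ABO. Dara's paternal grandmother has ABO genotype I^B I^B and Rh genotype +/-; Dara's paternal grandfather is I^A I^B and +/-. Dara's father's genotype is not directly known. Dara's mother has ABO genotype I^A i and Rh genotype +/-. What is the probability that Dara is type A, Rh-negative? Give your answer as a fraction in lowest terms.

1/16

Dara's father's ABO genotype from I^B I^B × I^A I^B: 1/2 I^A I^B, 1/2 I^B I^B.
Crossing each possibility with the mother I^A i and summing P(type A): 1/2·1/2 + 1/2·0 = 1/4.
Similarly for Rh via the father's Rh distribution: P(Rh-) = 1/4.
Independent loci: 1/4 × 1/4 = 1/16.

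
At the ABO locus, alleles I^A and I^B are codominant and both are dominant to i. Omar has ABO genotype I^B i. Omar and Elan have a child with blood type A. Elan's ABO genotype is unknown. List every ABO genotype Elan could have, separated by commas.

I^A I^A, I^A I^B, I^A i

For each candidate genotype of Elan, check whether crossing it with I^B i can produce every observed child phenotype.
  I^A I^A → possible child types {A, AB} ✓
  I^A I^B → possible child types {A, B, AB} ✓
  I^A i → possible child types {O, A, B, AB} ✓
  I^B I^B → possible child types {B} ✗
  I^B i → possible child types {O, B} ✗
  i i → possible child types {O, B} ✗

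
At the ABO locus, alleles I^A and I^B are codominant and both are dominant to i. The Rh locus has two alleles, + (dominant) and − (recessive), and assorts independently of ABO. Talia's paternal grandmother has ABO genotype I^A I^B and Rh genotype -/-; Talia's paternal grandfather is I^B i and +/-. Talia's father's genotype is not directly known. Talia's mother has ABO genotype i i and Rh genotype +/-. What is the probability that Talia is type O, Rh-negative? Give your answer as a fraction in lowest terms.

3/32

Talia's father's ABO genotype from I^A I^B × I^B i: 1/4 I^A I^B, 1/4 I^A i, 1/4 I^B I^B, 1/4 I^B i.
Crossing each possibility with the mother i i and summing P(type O): 1/4·0 + 1/4·1/2 + 1/4·0 + 1/4·1/2 = 1/4.
Similarly for Rh via the father's Rh distribution: P(Rh-) = 3/8.
Independent loci: 1/4 × 3/8 = 3/32.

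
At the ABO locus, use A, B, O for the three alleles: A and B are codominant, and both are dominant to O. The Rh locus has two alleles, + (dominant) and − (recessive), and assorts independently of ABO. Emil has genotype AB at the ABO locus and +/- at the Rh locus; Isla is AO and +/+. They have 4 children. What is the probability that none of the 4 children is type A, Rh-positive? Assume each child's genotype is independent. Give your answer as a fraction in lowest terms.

1/16

ABO cross AB × AO → 1/2 A, 1/4 B, 1/4 AB.
Rh cross +/- × +/+ → 1 Rh+; so P(type A, Rh-positive) = 1/2 × 1 = 1/2 per child.
P(not type A, Rh-positive) = 1/2 for one child; (1/2)^4 = 1/16.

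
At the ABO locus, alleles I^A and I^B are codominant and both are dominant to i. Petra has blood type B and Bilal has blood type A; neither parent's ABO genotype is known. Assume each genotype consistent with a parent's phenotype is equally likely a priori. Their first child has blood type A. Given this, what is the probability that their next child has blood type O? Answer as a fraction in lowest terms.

1/12

Possible genotypes: Petra ∈ {I^B I^B, I^B i}; Bilal ∈ {I^A I^A, I^A i}.
Weight each parental genotype pair by prior × P(type-A child):
  I^B i × I^A I^A: posterior weight 2/3; P(next child type O) = 0.
  I^B i × I^A i: posterior weight 1/3; P(next child type O) = 1/4.
Weighted sum = 1/12.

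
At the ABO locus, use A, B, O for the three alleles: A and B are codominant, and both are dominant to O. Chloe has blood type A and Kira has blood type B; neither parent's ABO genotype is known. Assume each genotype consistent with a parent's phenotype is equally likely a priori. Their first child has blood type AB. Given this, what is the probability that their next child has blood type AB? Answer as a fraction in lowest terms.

25/36

Possible genotypes: Chloe ∈ {AA, AO}; Kira ∈ {BB, BO}.
Weight each parental genotype pair by prior × P(type-AB child):
  AA × BB: posterior weight 4/9; P(next child type AB) = 1.
  AA × BO: posterior weight 2/9; P(next child type AB) = 1/2.
  AO × BB: posterior weight 2/9; P(next child type AB) = 1/2.
  AO × BO: posterior weight 1/9; P(next child type AB) = 1/4.
Weighted sum = 25/36.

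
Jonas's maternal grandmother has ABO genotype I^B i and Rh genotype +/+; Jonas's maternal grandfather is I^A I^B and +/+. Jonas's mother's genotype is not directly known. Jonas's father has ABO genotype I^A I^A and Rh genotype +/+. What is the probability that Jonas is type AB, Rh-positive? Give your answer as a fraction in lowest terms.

1/2

Jonas's mother's ABO genotype from I^B i × I^A I^B: 1/4 I^A I^B, 1/4 I^A i, 1/4 I^B I^B, 1/4 I^B i.
Crossing each possibility with the father I^A I^A and summing P(type AB): 1/4·1/2 + 1/4·0 + 1/4·1 + 1/4·1/2 = 1/2.
Similarly for Rh via the mother's Rh distribution: P(Rh+) = 1.
Independent loci: 1/2 × 1 = 1/2.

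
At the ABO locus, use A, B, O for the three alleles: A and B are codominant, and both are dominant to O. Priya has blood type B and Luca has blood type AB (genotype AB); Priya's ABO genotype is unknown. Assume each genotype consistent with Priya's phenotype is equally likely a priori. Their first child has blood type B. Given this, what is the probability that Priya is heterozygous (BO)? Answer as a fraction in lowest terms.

Possible genotypes: Priya ∈ {BB, BO}; Luca ∈ {AB}.
Weight each parental genotype pair by prior × P(type-B child):
  BB × AB: posterior weight 1/2.
  BO × AB: posterior weight 1/2.
Sum the posterior weight over pairs where Priya is BO: 1/2.

1/2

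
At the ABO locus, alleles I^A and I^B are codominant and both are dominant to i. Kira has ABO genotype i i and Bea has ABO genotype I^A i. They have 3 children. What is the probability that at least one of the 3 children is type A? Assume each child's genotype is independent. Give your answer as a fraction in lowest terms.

7/8

ABO cross i i × I^A i → 1/2 O, 1/2 A.
So P(type A) = 1/2 per child.
P(none) = (1/2)^3 = 1/8; P(at least one) = 1 − 1/8 = 7/8.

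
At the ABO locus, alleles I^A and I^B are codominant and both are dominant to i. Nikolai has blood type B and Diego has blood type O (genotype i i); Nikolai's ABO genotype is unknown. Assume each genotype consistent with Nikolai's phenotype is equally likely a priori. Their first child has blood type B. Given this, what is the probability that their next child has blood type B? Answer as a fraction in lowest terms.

Possible genotypes: Nikolai ∈ {I^B I^B, I^B i}; Diego ∈ {i i}.
Weight each parental genotype pair by prior × P(type-B child):
  I^B I^B × i i: posterior weight 2/3; P(next child type B) = 1.
  I^B i × i i: posterior weight 1/3; P(next child type B) = 1/2.
Weighted sum = 5/6.

5/6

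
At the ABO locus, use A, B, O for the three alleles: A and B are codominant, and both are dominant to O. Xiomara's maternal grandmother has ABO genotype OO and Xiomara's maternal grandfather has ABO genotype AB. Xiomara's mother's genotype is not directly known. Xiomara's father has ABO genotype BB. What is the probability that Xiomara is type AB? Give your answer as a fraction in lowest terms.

Xiomara's mother's ABO genotype from OO × AB: 1/2 AO, 1/2 BO.
Crossing each possibility with the father BB and summing P(type AB): 1/2·1/2 + 1/2·0 = 1/4.

1/4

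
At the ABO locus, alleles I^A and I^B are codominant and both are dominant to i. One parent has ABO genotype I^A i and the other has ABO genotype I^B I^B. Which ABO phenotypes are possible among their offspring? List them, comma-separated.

B, AB

Gametes from I^A i × I^B I^B give offspring ABO genotypes I^A I^B, I^B i, i.e. phenotypes B, AB.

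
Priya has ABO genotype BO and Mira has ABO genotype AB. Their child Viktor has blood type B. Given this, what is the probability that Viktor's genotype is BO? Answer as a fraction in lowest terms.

Cross BO × AB → 1/4 AB, 1/4 AO, 1/4 BB, 1/4 BO.
Type-B genotypes among offspring: BB (1/4), BO (1/4); total 1/2.
P(BO | type B) = (1/4) / (1/2) = 1/2.

1/2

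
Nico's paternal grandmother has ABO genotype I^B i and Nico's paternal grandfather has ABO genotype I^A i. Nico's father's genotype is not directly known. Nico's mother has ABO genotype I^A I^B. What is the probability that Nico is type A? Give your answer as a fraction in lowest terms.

3/8

Nico's father's ABO genotype from I^B i × I^A i: 1/4 I^A I^B, 1/4 I^A i, 1/4 I^B i, 1/4 i i.
Crossing each possibility with the mother I^A I^B and summing P(type A): 1/4·1/4 + 1/4·1/2 + 1/4·1/4 + 1/4·1/2 = 3/8.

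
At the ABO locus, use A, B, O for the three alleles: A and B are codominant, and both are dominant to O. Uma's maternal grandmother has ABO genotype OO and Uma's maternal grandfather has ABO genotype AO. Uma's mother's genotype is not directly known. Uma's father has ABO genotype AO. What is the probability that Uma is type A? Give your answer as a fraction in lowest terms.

Uma's mother's ABO genotype from OO × AO: 1/2 AO, 1/2 OO.
Crossing each possibility with the father AO and summing P(type A): 1/2·3/4 + 1/2·1/2 = 5/8.

5/8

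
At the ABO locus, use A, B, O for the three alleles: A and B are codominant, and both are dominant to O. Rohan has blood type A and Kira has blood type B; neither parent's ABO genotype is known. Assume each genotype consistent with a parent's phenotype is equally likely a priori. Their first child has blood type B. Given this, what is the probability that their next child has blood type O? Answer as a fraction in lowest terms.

1/12

Possible genotypes: Rohan ∈ {AA, AO}; Kira ∈ {BB, BO}.
Weight each parental genotype pair by prior × P(type-B child):
  AO × BB: posterior weight 2/3; P(next child type O) = 0.
  AO × BO: posterior weight 1/3; P(next child type O) = 1/4.
Weighted sum = 1/12.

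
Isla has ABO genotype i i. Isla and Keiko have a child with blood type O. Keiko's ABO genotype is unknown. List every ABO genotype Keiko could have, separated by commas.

For each candidate genotype of Keiko, check whether crossing it with i i can produce every observed child phenotype.
  I^A I^A → possible child types {A} ✗
  I^A I^B → possible child types {A, B} ✗
  I^A i → possible child types {O, A} ✓
  I^B I^B → possible child types {B} ✗
  I^B i → possible child types {O, B} ✓
  i i → possible child types {O} ✓

I^A i, I^B i, i i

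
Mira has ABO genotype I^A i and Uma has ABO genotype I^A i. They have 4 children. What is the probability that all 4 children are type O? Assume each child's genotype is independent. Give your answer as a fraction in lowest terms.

ABO cross I^A i × I^A i → 1/4 O, 3/4 A.
So P(type O) = 1/4 per child.
All 4 independent: (1/4)^4 = 1/256.

1/256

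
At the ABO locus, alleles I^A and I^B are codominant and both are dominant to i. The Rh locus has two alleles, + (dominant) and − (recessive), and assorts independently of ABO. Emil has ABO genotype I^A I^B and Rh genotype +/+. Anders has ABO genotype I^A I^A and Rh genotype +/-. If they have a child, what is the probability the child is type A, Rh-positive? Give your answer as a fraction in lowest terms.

ABO cross I^A I^B × I^A I^A → offspring phenotypes: 1/2 A, 1/2 AB.
Rh cross +/+ × +/- → 1 Rh+.
Independent loci: P(type A, Rh-positive) = 1/2 × 1 = 1/2.

1/2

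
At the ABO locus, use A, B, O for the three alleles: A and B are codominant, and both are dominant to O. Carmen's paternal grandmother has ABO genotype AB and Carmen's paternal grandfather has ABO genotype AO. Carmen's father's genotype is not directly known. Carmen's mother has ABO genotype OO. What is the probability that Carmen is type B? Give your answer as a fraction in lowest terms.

1/4

Carmen's father's ABO genotype from AB × AO: 1/4 AA, 1/4 AB, 1/4 AO, 1/4 BO.
Crossing each possibility with the mother OO and summing P(type B): 1/4·0 + 1/4·1/2 + 1/4·0 + 1/4·1/2 = 1/4.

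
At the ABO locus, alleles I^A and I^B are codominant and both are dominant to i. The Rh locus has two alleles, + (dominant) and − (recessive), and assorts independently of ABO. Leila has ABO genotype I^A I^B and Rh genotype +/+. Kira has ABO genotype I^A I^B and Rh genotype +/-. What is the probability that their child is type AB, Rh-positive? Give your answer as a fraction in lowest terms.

ABO cross I^A I^B × I^A I^B → offspring phenotypes: 1/4 A, 1/4 B, 1/2 AB.
Rh cross +/+ × +/- → 1 Rh+.
Independent loci: P(type AB, Rh-positive) = 1/2 × 1 = 1/2.

1/2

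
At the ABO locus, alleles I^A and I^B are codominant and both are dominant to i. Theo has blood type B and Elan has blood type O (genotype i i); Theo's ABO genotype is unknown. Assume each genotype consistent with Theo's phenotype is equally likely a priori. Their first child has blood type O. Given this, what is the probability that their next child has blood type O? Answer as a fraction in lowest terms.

1/2

Possible genotypes: Theo ∈ {I^B I^B, I^B i}; Elan ∈ {i i}.
Weight each parental genotype pair by prior × P(type-O child):
  I^B i × i i: posterior weight 1; P(next child type O) = 1/2.
Weighted sum = 1/2.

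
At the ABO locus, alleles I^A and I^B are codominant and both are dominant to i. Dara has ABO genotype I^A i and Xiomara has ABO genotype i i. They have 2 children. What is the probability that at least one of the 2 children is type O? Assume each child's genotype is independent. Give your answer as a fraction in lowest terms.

3/4

ABO cross I^A i × i i → 1/2 O, 1/2 A.
So P(type O) = 1/2 per child.
P(none) = (1/2)^2 = 1/4; P(at least one) = 1 − 1/4 = 3/4.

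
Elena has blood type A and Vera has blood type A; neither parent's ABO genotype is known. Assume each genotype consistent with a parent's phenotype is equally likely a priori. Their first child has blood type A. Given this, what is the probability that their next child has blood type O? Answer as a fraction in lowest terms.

Possible genotypes: Elena ∈ {I^A I^A, I^A i}; Vera ∈ {I^A I^A, I^A i}.
Weight each parental genotype pair by prior × P(type-A child):
  I^A I^A × I^A I^A: posterior weight 4/15; P(next child type O) = 0.
  I^A I^A × I^A i: posterior weight 4/15; P(next child type O) = 0.
  I^A i × I^A I^A: posterior weight 4/15; P(next child type O) = 0.
  I^A i × I^A i: posterior weight 1/5; P(next child type O) = 1/4.
Weighted sum = 1/20.

1/20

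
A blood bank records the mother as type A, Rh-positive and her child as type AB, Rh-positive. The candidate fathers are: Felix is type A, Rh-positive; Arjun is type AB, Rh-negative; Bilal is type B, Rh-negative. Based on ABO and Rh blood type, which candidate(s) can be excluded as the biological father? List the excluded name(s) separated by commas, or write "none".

A candidate is excluded only if no genotype consistent with his phenotype could produce a type AB, Rh-positive child with a type A, Rh-positive mother.
Felix (type A, Rh+): no genotype consistent with that phenotype can produce a type-AB Rh+ child with a type-A mother.

Felix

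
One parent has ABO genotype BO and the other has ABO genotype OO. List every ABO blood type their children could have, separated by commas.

Gametes from BO × OO give offspring ABO genotypes BO, OO, i.e. phenotypes O, B.

O, B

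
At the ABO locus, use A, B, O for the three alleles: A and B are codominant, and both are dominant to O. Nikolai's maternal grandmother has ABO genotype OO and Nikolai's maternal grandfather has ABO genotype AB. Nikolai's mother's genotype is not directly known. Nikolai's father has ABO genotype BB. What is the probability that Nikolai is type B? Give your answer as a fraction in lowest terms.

Nikolai's mother's ABO genotype from OO × AB: 1/2 AO, 1/2 BO.
Crossing each possibility with the father BB and summing P(type B): 1/2·1/2 + 1/2·1 = 3/4.

3/4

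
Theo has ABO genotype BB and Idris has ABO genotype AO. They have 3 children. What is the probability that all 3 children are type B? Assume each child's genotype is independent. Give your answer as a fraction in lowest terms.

1/8

ABO cross BB × AO → 1/2 B, 1/2 AB.
So P(type B) = 1/2 per child.
All 3 independent: (1/2)^3 = 1/8.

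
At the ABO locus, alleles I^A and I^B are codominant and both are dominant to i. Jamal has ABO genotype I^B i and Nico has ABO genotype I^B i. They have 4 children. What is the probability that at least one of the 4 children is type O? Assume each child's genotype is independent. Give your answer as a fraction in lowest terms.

ABO cross I^B i × I^B i → 1/4 O, 3/4 B.
So P(type O) = 1/4 per child.
P(none) = (3/4)^4 = 81/256; P(at least one) = 1 − 81/256 = 175/256.

175/256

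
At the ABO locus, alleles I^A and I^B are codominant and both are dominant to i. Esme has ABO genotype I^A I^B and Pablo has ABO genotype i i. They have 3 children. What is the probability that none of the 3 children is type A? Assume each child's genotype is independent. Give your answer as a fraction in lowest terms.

1/8

ABO cross I^A I^B × i i → 1/2 A, 1/2 B.
So P(type A) = 1/2 per child.
P(not type A) = 1/2 for one child; (1/2)^3 = 1/8.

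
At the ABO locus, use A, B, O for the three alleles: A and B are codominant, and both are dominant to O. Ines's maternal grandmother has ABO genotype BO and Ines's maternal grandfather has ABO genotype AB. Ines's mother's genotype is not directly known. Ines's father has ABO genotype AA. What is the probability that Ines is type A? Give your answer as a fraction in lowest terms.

Ines's mother's ABO genotype from BO × AB: 1/4 AB, 1/4 AO, 1/4 BB, 1/4 BO.
Crossing each possibility with the father AA and summing P(type A): 1/4·1/2 + 1/4·1 + 1/4·0 + 1/4·1/2 = 1/2.

1/2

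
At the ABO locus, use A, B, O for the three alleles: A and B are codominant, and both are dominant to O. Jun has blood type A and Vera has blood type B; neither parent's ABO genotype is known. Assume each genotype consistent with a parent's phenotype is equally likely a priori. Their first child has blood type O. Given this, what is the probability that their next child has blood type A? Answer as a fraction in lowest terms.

1/4

Possible genotypes: Jun ∈ {AA, AO}; Vera ∈ {BB, BO}.
Weight each parental genotype pair by prior × P(type-O child):
  AO × BO: posterior weight 1; P(next child type A) = 1/4.
Weighted sum = 1/4.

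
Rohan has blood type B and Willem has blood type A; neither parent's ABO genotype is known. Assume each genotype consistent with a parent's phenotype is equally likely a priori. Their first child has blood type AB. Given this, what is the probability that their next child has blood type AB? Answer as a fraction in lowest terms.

Possible genotypes: Rohan ∈ {I^B I^B, I^B i}; Willem ∈ {I^A I^A, I^A i}.
Weight each parental genotype pair by prior × P(type-AB child):
  I^B I^B × I^A I^A: posterior weight 4/9; P(next child type AB) = 1.
  I^B I^B × I^A i: posterior weight 2/9; P(next child type AB) = 1/2.
  I^B i × I^A I^A: posterior weight 2/9; P(next child type AB) = 1/2.
  I^B i × I^A i: posterior weight 1/9; P(next child type AB) = 1/4.
Weighted sum = 25/36.

25/36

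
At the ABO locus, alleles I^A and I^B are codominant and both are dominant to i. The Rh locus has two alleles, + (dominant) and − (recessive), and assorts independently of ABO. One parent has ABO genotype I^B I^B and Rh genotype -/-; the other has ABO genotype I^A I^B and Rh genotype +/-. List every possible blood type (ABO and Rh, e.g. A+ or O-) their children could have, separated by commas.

B+, B-, AB+, AB-

Gametes from I^B I^B × I^A I^B give offspring ABO genotypes I^A I^B, I^B I^B, i.e. phenotypes B, AB.
Rh cross -/- × +/- → phenotypes Rh+, Rh-.
Combining independently: B+, B-, AB+, AB-.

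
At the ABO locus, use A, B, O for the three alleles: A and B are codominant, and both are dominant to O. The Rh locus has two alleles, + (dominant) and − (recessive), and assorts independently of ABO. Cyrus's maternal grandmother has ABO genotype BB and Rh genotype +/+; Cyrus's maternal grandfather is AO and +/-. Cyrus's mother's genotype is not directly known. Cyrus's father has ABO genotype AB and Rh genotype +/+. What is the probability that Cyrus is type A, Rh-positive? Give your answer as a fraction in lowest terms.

Cyrus's mother's ABO genotype from BB × AO: 1/2 AB, 1/2 BO.
Crossing each possibility with the father AB and summing P(type A): 1/2·1/4 + 1/2·1/4 = 1/4.
Similarly for Rh via the mother's Rh distribution: P(Rh+) = 1.
Independent loci: 1/4 × 1 = 1/4.

1/4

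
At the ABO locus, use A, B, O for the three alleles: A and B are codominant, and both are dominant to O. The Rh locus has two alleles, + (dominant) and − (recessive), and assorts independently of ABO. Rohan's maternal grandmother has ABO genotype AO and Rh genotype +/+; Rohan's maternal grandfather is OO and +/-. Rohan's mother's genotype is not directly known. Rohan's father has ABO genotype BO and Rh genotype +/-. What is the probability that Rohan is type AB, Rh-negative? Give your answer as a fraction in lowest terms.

1/64

Rohan's mother's ABO genotype from AO × OO: 1/2 AO, 1/2 OO.
Crossing each possibility with the father BO and summing P(type AB): 1/2·1/4 + 1/2·0 = 1/8.
Similarly for Rh via the mother's Rh distribution: P(Rh-) = 1/8.
Independent loci: 1/8 × 1/8 = 1/64.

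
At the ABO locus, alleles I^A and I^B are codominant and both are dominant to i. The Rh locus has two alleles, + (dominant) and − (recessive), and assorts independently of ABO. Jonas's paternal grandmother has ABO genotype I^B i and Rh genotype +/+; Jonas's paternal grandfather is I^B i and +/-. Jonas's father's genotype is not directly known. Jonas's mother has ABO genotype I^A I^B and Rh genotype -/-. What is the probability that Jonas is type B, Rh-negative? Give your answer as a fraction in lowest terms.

1/8

Jonas's father's ABO genotype from I^B i × I^B i: 1/4 I^B I^B, 1/2 I^B i, 1/4 i i.
Crossing each possibility with the mother I^A I^B and summing P(type B): 1/4·1/2 + 1/2·1/2 + 1/4·1/2 = 1/2.
Similarly for Rh via the father's Rh distribution: P(Rh-) = 1/4.
Independent loci: 1/2 × 1/4 = 1/8.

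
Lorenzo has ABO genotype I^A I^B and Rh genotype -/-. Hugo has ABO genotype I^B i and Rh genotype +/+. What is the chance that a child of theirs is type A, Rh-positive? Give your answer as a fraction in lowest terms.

1/4

ABO cross I^A I^B × I^B i → offspring phenotypes: 1/4 A, 1/2 B, 1/4 AB.
Rh cross -/- × +/+ → 1 Rh+.
Independent loci: P(type A, Rh-positive) = 1/4 × 1 = 1/4.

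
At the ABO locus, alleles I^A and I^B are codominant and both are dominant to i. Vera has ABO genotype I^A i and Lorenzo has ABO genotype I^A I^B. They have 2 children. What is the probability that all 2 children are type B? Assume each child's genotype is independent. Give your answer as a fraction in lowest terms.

ABO cross I^A i × I^A I^B → 1/2 A, 1/4 B, 1/4 AB.
So P(type B) = 1/4 per child.
All 2 independent: (1/4)^2 = 1/16.

1/16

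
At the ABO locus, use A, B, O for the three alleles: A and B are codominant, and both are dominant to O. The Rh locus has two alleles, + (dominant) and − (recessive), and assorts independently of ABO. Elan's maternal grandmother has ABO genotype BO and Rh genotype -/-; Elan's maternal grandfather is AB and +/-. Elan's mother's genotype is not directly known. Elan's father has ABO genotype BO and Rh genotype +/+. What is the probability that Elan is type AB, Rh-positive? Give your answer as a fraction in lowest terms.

Elan's mother's ABO genotype from BO × AB: 1/4 AB, 1/4 AO, 1/4 BB, 1/4 BO.
Crossing each possibility with the father BO and summing P(type AB): 1/4·1/4 + 1/4·1/4 + 1/4·0 + 1/4·0 = 1/8.
Similarly for Rh via the mother's Rh distribution: P(Rh+) = 1.
Independent loci: 1/8 × 1 = 1/8.

1/8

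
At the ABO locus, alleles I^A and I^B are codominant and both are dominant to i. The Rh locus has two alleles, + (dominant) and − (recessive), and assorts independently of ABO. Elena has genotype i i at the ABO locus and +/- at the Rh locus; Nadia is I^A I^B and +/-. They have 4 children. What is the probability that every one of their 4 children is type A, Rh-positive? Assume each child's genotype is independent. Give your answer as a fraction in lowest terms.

ABO cross i i × I^A I^B → 1/2 A, 1/2 B.
Rh cross +/- × +/- → 3/4 Rh+, 1/4 Rh-; so P(type A, Rh-positive) = 1/2 × 3/4 = 3/8 per child.
All 4 independent: (3/8)^4 = 81/4096.

81/4096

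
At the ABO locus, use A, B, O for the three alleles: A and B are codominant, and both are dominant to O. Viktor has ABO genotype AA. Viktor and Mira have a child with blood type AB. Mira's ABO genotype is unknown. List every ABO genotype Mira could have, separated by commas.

AB, BB, BO

For each candidate genotype of Mira, check whether crossing it with AA can produce every observed child phenotype.
  AA → possible child types {A} ✗
  AB → possible child types {A, AB} ✓
  AO → possible child types {A} ✗
  BB → possible child types {AB} ✓
  BO → possible child types {A, AB} ✓
  OO → possible child types {A} ✗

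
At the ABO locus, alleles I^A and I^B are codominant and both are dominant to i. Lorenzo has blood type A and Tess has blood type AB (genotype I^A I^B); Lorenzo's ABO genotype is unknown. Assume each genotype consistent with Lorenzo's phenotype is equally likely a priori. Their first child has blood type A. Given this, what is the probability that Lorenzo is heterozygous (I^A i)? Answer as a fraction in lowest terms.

Possible genotypes: Lorenzo ∈ {I^A I^A, I^A i}; Tess ∈ {I^A I^B}.
Weight each parental genotype pair by prior × P(type-A child):
  I^A I^A × I^A I^B: posterior weight 1/2.
  I^A i × I^A I^B: posterior weight 1/2.
Sum the posterior weight over pairs where Lorenzo is I^A i: 1/2.

1/2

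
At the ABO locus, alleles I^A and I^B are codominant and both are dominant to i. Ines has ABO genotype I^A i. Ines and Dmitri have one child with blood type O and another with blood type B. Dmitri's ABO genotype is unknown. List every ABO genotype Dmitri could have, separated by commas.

I^B i

For each candidate genotype of Dmitri, check whether crossing it with I^A i can produce every observed child phenotype.
  I^A I^A → possible child types {A} ✗
  I^A I^B → possible child types {A, B, AB} ✗
  I^A i → possible child types {O, A} ✗
  I^B I^B → possible child types {B, AB} ✗
  I^B i → possible child types {O, A, B, AB} ✓
  i i → possible child types {O, A} ✗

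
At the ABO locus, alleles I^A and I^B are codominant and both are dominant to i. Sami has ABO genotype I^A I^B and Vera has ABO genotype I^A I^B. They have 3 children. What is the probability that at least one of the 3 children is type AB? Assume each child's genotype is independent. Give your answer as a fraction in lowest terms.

7/8

ABO cross I^A I^B × I^A I^B → 1/4 A, 1/4 B, 1/2 AB.
So P(type AB) = 1/2 per child.
P(none) = (1/2)^3 = 1/8; P(at least one) = 1 − 1/8 = 7/8.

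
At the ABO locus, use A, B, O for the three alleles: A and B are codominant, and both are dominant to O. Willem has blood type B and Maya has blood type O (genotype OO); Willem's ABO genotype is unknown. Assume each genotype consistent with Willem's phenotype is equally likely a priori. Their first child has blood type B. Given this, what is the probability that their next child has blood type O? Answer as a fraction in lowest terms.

1/6

Possible genotypes: Willem ∈ {BB, BO}; Maya ∈ {OO}.
Weight each parental genotype pair by prior × P(type-B child):
  BB × OO: posterior weight 2/3; P(next child type O) = 0.
  BO × OO: posterior weight 1/3; P(next child type O) = 1/2.
Weighted sum = 1/6.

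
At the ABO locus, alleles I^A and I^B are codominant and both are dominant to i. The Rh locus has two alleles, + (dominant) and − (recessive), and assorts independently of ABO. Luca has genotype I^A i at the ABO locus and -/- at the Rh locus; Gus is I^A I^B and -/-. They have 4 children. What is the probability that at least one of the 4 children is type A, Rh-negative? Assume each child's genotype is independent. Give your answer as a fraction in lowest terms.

15/16

ABO cross I^A i × I^A I^B → 1/2 A, 1/4 B, 1/4 AB.
Rh cross -/- × -/- → 1 Rh-; so P(type A, Rh-negative) = 1/2 × 1 = 1/2 per child.
P(none) = (1/2)^4 = 1/16; P(at least one) = 1 − 1/16 = 15/16.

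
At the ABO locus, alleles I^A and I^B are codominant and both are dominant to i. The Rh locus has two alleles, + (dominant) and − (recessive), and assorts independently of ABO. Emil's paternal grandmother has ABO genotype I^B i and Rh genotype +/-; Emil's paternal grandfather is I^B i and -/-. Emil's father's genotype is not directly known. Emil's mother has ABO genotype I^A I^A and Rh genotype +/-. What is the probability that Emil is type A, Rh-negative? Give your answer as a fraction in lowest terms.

Emil's father's ABO genotype from I^B i × I^B i: 1/4 I^B I^B, 1/2 I^B i, 1/4 i i.
Crossing each possibility with the mother I^A I^A and summing P(type A): 1/4·0 + 1/2·1/2 + 1/4·1 = 1/2.
Similarly for Rh via the father's Rh distribution: P(Rh-) = 3/8.
Independent loci: 1/2 × 3/8 = 3/16.

3/16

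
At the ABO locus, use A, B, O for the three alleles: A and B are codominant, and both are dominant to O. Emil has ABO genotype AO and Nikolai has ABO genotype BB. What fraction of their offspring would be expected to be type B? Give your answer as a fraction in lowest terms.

ABO cross AO × BB → offspring phenotypes: 1/2 B, 1/2 AB.
So P(type B) = 1/2.

1/2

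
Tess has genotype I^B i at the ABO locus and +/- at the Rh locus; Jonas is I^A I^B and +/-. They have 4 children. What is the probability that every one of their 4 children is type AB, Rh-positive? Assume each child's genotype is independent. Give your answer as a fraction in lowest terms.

81/65536

ABO cross I^B i × I^A I^B → 1/4 A, 1/2 B, 1/4 AB.
Rh cross +/- × +/- → 3/4 Rh+, 1/4 Rh-; so P(type AB, Rh-positive) = 1/4 × 3/4 = 3/16 per child.
All 4 independent: (3/16)^4 = 81/65536.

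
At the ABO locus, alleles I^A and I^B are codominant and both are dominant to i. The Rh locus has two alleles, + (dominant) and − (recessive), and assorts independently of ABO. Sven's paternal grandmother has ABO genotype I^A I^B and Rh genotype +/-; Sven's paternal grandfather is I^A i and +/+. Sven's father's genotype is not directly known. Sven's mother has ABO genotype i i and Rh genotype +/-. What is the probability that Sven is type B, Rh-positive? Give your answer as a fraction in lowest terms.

7/32

Sven's father's ABO genotype from I^A I^B × I^A i: 1/4 I^A I^A, 1/4 I^A I^B, 1/4 I^A i, 1/4 I^B i.
Crossing each possibility with the mother i i and summing P(type B): 1/4·0 + 1/4·1/2 + 1/4·0 + 1/4·1/2 = 1/4.
Similarly for Rh via the father's Rh distribution: P(Rh+) = 7/8.
Independent loci: 1/4 × 7/8 = 7/32.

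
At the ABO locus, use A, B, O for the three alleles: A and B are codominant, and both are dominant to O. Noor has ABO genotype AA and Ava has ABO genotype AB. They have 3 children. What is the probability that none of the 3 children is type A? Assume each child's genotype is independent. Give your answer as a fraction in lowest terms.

1/8

ABO cross AA × AB → 1/2 A, 1/2 AB.
So P(type A) = 1/2 per child.
P(not type A) = 1/2 for one child; (1/2)^3 = 1/8.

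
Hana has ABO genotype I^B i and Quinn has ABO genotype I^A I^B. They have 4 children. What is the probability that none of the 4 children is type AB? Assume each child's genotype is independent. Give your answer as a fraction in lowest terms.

ABO cross I^B i × I^A I^B → 1/4 A, 1/2 B, 1/4 AB.
So P(type AB) = 1/4 per child.
P(not type AB) = 3/4 for one child; (3/4)^4 = 81/256.

81/256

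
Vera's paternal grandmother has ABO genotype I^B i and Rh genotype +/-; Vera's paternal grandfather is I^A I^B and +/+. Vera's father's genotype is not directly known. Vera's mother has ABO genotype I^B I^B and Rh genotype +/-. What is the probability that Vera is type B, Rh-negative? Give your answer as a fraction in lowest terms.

Vera's father's ABO genotype from I^B i × I^A I^B: 1/4 I^A I^B, 1/4 I^A i, 1/4 I^B I^B, 1/4 I^B i.
Crossing each possibility with the mother I^B I^B and summing P(type B): 1/4·1/2 + 1/4·1/2 + 1/4·1 + 1/4·1 = 3/4.
Similarly for Rh via the father's Rh distribution: P(Rh-) = 1/8.
Independent loci: 3/4 × 1/8 = 3/32.

3/32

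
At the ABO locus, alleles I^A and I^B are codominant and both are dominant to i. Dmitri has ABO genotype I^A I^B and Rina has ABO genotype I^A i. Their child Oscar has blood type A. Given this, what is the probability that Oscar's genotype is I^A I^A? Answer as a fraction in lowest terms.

Cross I^A I^B × I^A i → 1/4 I^A I^A, 1/4 I^A I^B, 1/4 I^A i, 1/4 I^B i.
Type-A genotypes among offspring: I^A I^A (1/4), I^A i (1/4); total 1/2.
P(I^A I^A | type A) = (1/4) / (1/2) = 1/2.

1/2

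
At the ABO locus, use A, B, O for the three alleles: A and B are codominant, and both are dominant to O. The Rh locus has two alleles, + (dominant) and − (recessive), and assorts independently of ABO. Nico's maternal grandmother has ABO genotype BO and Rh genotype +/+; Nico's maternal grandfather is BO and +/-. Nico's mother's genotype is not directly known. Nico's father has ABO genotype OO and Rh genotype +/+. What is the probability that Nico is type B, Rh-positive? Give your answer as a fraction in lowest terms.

1/2

Nico's mother's ABO genotype from BO × BO: 1/4 BB, 1/2 BO, 1/4 OO.
Crossing each possibility with the father OO and summing P(type B): 1/4·1 + 1/2·1/2 + 1/4·0 = 1/2.
Similarly for Rh via the mother's Rh distribution: P(Rh+) = 1.
Independent loci: 1/2 × 1 = 1/2.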